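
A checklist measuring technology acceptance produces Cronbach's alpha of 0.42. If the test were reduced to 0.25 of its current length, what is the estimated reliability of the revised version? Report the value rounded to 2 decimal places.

0.15

r_new = 0.25·0.42 / [1 + (0.25 − 1)·0.42]
     = 0.1050 / 0.6850 = 0.1533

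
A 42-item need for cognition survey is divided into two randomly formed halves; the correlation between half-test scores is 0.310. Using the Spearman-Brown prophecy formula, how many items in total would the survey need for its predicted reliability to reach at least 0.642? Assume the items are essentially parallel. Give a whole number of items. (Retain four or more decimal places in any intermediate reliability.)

84

Corrected full-test reliability: r_full = 2 × 0.310 / (1 + 0.310) ≈ 0.4733
n = r_tgt(1 − r_full) / [r_full(1 − r_tgt)] = 0.642 × 0.5267 / (0.4733 × 0.358) ≈ 1.9956
Items = 1.9956 × 42 ≈ 83.82 → 84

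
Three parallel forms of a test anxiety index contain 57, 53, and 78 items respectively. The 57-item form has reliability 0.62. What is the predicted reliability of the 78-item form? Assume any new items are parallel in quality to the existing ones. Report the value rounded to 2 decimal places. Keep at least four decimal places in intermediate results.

The 53-item form is not needed; work directly from the 57-item form with n = 78/57 = 1.3684.
r_{78} = n·r / (1 + (n − 1)·r) = 0.8484 / 1.2284 ≈ 0.6907

0.69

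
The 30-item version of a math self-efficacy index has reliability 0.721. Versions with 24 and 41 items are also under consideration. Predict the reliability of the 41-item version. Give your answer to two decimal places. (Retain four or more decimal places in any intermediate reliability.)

0.78

The 24-item form is not needed; work directly from the 30-item form with n = 41/30 = 1.3667.
r_{41} = n·r / (1 + (n − 1)·r) = 0.9854 / 1.2644 ≈ 0.7793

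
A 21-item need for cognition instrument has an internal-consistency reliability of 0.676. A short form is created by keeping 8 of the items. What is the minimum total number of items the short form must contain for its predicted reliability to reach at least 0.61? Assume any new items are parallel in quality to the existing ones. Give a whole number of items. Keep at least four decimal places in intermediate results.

Short-form reliability: n = 8/21 = 0.3810; r_8 = n·r/(1+(n−1)r) ≈ 0.4429
Length factor from the short form to reach 0.61: n' = 0.61(1 − 0.4429) / [0.4429(1 − 0.61)] ≈ 1.9674
Total items = 1.9674 × 8 = 15.74, rounded up to 16.

16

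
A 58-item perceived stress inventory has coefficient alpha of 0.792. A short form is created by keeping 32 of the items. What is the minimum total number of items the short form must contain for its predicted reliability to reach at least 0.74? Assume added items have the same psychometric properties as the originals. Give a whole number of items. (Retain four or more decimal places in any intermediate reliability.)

44

Short-form reliability: n = 32/58 = 0.5517; r_32 = n·r/(1+(n−1)r) ≈ 0.6775
Length factor from the short form to reach 0.74: n' = 0.74(1 − 0.6775) / [0.6775(1 − 0.74)] ≈ 1.3548
Items = 1.3548 × 32 ≈ 43.35 → 44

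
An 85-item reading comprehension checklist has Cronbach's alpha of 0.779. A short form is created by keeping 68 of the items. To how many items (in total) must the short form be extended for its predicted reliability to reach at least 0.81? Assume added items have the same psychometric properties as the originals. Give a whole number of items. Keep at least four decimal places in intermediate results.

Short-form reliability: n = 68/85 = 0.8000; r_68 = n·r/(1+(n−1)r) ≈ 0.7382
Length factor from the short form to reach 0.81: n' = 0.81(1 − 0.7382) / [0.7382(1 − 0.81)] ≈ 1.5119
Total items = 1.5119 × 68 = 102.81, rounded up to 103.

103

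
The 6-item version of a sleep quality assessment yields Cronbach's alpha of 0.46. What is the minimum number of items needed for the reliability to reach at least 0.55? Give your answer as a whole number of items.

n = [0.55 × 0.54] / [0.46 × 0.45]
  = 0.2970 / 0.2070 = 1.4348
So the test needs 1.4348 × 6 ≈ 8.61 items; rounding up, 9.

9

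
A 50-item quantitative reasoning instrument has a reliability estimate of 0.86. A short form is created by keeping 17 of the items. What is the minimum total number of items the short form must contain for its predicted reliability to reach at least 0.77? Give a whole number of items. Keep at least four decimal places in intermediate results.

28

Short-form reliability: n = 17/50 = 0.3400; r_17 = n·r/(1+(n−1)r) ≈ 0.6762
Length factor from the short form to reach 0.77: n' = 0.77(1 − 0.6762) / [0.6762(1 − 0.77)] ≈ 1.6031
Items = 1.6031 × 17 ≈ 27.25 → 28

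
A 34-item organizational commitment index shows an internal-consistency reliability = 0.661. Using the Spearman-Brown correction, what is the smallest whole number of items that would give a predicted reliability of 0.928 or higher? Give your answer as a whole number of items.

225

n = 0.928 × (1 − 0.661) / [ 0.661 × (1 − 0.928) ]
  = 0.314592 / 0.047592 = 6.6102
So the test needs 6.6102 × 34 ≈ 224.75 items; rounding up, 225.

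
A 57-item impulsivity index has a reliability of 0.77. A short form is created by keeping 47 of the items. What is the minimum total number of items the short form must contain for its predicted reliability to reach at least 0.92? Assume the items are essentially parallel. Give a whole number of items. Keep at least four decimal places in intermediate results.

First, r for the 47-item form: n = 47/57 = 0.8246, so r_47 = 0.8246·0.77/(1 + (0.8246 − 1)·0.77) = 0.7341
Length factor from the short form to reach 0.92: n' = 0.92(1 − 0.7341) / [0.7341(1 − 0.92)] ≈ 4.1654
Items = 4.1654 × 47 ≈ 195.77 → 196

196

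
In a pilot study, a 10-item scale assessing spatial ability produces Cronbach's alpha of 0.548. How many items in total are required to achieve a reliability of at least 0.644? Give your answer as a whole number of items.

Spearman-Brown solved for the length factor n:
n = r*(1 − r) / [ r (1 − r*) ]
n = [0.644 × 0.452] / [0.548 × 0.356]
  = 0.291088 / 0.195088 = 1.4921
1.4921 × 10 = 14.92 → 15 items

15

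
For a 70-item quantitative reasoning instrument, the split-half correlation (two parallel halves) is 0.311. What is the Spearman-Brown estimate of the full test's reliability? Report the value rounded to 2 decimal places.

0.47

Each half is half the length of the full test, so the full test is n = 2 times a half.
r_full = 2(0.311) / (1 + 0.311)
r_full = 0.6220 / 1.3110 ≈ 0.4744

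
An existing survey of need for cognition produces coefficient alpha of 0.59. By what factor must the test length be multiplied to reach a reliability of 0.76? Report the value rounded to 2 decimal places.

Rearranging the Spearman-Brown formula for n,
n = r_target (1 − r_old) / [ r_old (1 − r_target) ]
n = 0.76(1 − 0.59) / [0.59(1 − 0.76)]
  = 0.3116 / 0.1416 = 2.2006

2.20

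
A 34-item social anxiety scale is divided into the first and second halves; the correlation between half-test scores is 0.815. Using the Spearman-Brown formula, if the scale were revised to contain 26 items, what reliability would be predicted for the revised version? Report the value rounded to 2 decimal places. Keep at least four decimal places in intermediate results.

First correct the split-half correlation to full-test reliability: r_full = 2 × 0.815 / (1 + 0.815) ≈ 0.8981
Length factor from 34 to 26 items: n = 26/34 = 0.7647
r_new = n·r_full / (1 + (n − 1)·r_full) = 0.6868 / 0.7887 ≈ 0.8708

0.87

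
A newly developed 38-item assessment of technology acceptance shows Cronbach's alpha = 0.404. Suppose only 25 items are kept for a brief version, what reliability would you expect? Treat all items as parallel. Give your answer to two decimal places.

0.31

Length ratio n = 25/38 = 0.6579
r_new = (0.6579 × 0.404) / (1 + (0.6579 − 1) × 0.404)
     = 0.2658 / 0.8618 = 0.3084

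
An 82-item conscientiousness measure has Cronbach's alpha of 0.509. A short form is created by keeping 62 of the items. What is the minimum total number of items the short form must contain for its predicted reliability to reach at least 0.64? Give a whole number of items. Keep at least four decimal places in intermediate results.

141

First, r for the 62-item form: n = 62/82 = 0.7561, so r_62 = 0.7561·0.509/(1 + (0.7561 − 1)·0.509) = 0.4394
Then solve for n' with r_old = 0.4394, r_target = 0.64: n' = 0.64(1 − 0.4394)/[0.4394(1 − 0.64)] = 2.2681
Items = 2.2681 × 62 ≈ 140.62 → 141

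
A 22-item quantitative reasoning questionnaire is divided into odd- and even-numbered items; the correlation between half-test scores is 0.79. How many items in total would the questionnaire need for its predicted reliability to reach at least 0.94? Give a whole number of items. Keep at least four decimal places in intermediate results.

46

r_full = 2(0.79)/(1 + 0.79) = 0.8827
n = r_tgt(1 − r_full) / [r_full(1 − r_tgt)] = 0.94 × 0.1173 / (0.8827 × 0.06) ≈ 2.0819
Required items = 2.0819 × 22 = 45.80, so 46 items.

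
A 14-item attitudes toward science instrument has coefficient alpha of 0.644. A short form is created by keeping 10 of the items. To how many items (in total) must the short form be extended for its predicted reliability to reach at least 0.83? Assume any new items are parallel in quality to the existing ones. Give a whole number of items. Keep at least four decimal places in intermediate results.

38

Short-form reliability: n = 10/14 = 0.7143; r_10 = n·r/(1+(n−1)r) ≈ 0.5637
Then solve for n' with r_old = 0.5637, r_target = 0.83: n' = 0.83(1 − 0.5637)/[0.5637(1 − 0.83)] = 3.7789
Total items = 3.7789 × 10 = 37.79, rounded up to 38.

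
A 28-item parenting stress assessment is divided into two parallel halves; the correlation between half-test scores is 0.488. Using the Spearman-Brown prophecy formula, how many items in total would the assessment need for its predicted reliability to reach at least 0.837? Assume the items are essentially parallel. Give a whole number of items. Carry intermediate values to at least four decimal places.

76

r_full = 2(0.488)/(1 + 0.488) = 0.6559
Solve Spearman-Brown for n: n = 0.837(1 − 0.6559) / [0.6559(1 − 0.837)] = 2.6939
Required items = 2.6939 × 28 = 75.43, so 76 items.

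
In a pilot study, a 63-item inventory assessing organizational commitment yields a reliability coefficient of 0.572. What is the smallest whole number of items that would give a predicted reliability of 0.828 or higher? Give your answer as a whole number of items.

Rearranging the Spearman-Brown formula for n,
n = r*(1 − r) / [ r (1 − r*) ]
n = 0.828 × (1 − 0.572) / [ 0.572 × (1 − 0.828) ]
  = 0.354384 / 0.098384 = 3.6020
So the test needs 3.6020 × 63 ≈ 226.93 items; rounding up, 227.

227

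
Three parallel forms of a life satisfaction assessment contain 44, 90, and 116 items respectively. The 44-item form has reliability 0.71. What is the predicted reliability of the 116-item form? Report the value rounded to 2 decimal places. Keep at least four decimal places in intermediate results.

0.87

Only the ratio of lengths matters: n = 116/44 = 2.6364
r_{116} = n·r / (1 + (n − 1)·r) = 1.8718 / 2.1618 ≈ 0.8659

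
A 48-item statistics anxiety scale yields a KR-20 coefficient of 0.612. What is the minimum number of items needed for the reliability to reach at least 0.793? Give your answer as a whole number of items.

Invert Spearman-Brown to solve for n:
n = r*(1 − r) / [ r (1 − r*) ]
n = 0.793(1 − 0.612) / [0.612(1 − 0.793)]
n = 0.307684 / 0.126684 ≈ 2.4288
Items needed = n × 48 = 2.4288 × 48 ≈ 116.58 → round up to 117

117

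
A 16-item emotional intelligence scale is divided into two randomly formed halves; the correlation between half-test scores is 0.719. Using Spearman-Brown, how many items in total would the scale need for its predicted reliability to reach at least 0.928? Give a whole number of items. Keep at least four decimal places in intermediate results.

41

r_full = 2(0.719)/(1 + 0.719) = 0.8365
n = r_tgt(1 − r_full) / [r_full(1 − r_tgt)] = 0.928 × 0.1635 / (0.8365 × 0.072) ≈ 2.5192
Required items = 2.5192 × 16 = 40.31, so 41 items.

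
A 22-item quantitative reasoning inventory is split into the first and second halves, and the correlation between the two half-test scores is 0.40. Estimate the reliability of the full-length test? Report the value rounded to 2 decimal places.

Each half is half the length of the full test, so the full test is n = 2 times a half.
r_full = 2r_hh / (1 + r_hh) = 2 × 0.40 / (1 + 0.40)
r_full = 0.8000 / 1.4000 ≈ 0.5714

0.57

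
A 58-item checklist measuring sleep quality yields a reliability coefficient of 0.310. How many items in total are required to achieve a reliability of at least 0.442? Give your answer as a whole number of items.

103

n = [0.442 × 0.690] / [0.310 × 0.558]
  = 0.304980 / 0.172980 = 1.7631
So the test needs 1.7631 × 58 ≈ 102.26 items; rounding up, 103.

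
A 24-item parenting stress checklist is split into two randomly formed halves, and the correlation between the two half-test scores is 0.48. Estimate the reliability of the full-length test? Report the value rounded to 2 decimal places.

Apply the Spearman-Brown correction with n = 2:
r_full = 2(0.48) / (1 + 0.48)
r_full = 0.9600 / 1.4800 ≈ 0.6486

0.65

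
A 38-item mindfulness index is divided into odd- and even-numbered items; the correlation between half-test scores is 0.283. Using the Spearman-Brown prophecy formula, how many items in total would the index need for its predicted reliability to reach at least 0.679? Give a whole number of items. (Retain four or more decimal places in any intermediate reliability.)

Corrected full-test reliability: r_full = 2 × 0.283 / (1 + 0.283) ≈ 0.4412
n = r_tgt(1 − r_full) / [r_full(1 − r_tgt)] = 0.679 × 0.5588 / (0.4412 × 0.321) ≈ 2.6791
Items = 2.6791 × 38 ≈ 101.81 → 102

102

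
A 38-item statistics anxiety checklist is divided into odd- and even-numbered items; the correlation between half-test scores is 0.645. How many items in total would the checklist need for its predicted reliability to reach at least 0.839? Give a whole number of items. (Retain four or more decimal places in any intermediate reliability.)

Corrected full-test reliability: r_full = 2 × 0.645 / (1 + 0.645) ≈ 0.7842
Solve Spearman-Brown for n: n = 0.839(1 − 0.7842) / [0.7842(1 − 0.839)] = 1.4340
Required items = 1.4340 × 38 = 54.49, so 55 items.

55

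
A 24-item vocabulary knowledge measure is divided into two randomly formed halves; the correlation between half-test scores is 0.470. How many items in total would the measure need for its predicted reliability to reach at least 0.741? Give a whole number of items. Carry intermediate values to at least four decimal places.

39

Corrected full-test reliability: r_full = 2 × 0.470 / (1 + 0.470) ≈ 0.6395
n = r_tgt(1 − r_full) / [r_full(1 − r_tgt)] = 0.741 × 0.3605 / (0.6395 × 0.259) ≈ 1.6128
Required items = 1.6128 × 24 = 38.71, so 39 items.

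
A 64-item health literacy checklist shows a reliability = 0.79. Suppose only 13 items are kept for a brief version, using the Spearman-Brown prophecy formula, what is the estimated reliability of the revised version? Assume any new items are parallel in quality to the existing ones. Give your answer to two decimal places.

n = 13/64 = 0.2031
r_new = 0.2031·0.79 / [1 + (0.2031 − 1)·0.79]
r_new = 0.1604 / 0.3704 ≈ 0.4330

0.43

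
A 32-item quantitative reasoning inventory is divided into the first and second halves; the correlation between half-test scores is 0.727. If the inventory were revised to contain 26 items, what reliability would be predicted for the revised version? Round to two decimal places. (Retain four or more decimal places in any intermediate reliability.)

0.81

Spearman-Brown correction (n = 2): r_full = 2·0.727/(1 + 0.727) = 0.8419
Then adjust to 26 items: n = 26/32 = 0.8125
r_new = n·r_full / (1 + (n − 1)·r_full) = 0.6840 / 0.8421 ≈ 0.8123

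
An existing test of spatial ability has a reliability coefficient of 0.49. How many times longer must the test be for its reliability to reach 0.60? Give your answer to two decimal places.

n = 0.60(1 − 0.49) / [0.49(1 − 0.60)]
n = 0.3060 / 0.1960 ≈ 1.5612

1.56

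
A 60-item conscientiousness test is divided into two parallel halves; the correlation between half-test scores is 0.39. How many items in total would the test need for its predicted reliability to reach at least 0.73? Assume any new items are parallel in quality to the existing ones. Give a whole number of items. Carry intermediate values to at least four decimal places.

r_full = 2(0.39)/(1 + 0.39) = 0.5612
n = r_tgt(1 − r_full) / [r_full(1 − r_tgt)] = 0.73 × 0.4388 / (0.5612 × 0.27) ≈ 2.1140
Items = 2.1140 × 60 ≈ 126.84 → 127

127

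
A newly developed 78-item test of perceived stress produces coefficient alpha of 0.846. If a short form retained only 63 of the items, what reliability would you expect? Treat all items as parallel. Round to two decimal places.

0.82

Length ratio n = 63/78 = 0.8077
Apply the Spearman-Brown prophecy formula, r' = nr / [1 + (n − 1)r]:
r_new = 0.8077·0.846 / [1 + (0.8077 − 1)·0.846]
     = 0.6833 / 0.8373 = 0.8161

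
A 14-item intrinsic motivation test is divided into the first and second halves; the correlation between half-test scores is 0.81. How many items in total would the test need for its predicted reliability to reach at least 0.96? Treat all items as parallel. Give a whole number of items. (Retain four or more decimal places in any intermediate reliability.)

r_full = 2(0.81)/(1 + 0.81) = 0.8950
n = r_tgt(1 − r_full) / [r_full(1 − r_tgt)] = 0.96 × 0.1050 / (0.8950 × 0.04) ≈ 2.8156
Required items = 2.8156 × 14 = 39.42, so 40 items.

40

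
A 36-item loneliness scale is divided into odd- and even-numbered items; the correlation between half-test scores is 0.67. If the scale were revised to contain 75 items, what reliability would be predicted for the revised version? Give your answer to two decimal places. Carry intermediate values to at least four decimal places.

First correct the split-half correlation to full-test reliability: r_full = 2 × 0.67 / (1 + 0.67) ≈ 0.8024
Then adjust to 75 items: n = 75/36 = 2.0833
r_new = n·r_full / (1 + (n − 1)·r_full) = 1.6716 / 1.8692 ≈ 0.8943

0.89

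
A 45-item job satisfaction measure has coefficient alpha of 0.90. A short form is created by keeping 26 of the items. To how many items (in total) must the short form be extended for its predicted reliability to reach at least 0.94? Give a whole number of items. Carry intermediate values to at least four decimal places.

79

First, r for the 26-item form: n = 26/45 = 0.5778, so r_26 = 0.5778·0.90/(1 + (0.5778 − 1)·0.90) = 0.8387
Length factor from the short form to reach 0.94: n' = 0.94(1 − 0.8387) / [0.8387(1 − 0.94)] ≈ 3.0130
Total items = 3.0130 × 26 = 78.34, rounded up to 79.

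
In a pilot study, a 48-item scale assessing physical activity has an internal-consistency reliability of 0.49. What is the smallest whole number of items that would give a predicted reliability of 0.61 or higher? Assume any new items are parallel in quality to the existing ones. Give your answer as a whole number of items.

n = 0.61 × (1 − 0.49) / [ 0.49 × (1 − 0.61) ]
  = 0.3111 / 0.1911 = 1.6279
So the test needs 1.6279 × 48 ≈ 78.14 items; rounding up, 79.

79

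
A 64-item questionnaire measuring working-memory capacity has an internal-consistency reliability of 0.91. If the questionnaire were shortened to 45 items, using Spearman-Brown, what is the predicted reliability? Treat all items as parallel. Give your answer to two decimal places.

0.88

Length ratio n = 45/64 = 0.7031
By Spearman-Brown, r_new = n r / (1 + (n − 1) r).
r_new = (0.7031 × 0.91) / (1 + (0.7031 − 1) × 0.91)
     = 0.6398 / 0.7298 = 0.8767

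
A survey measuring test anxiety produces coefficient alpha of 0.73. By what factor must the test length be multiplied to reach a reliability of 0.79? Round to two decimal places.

Spearman-Brown solved for the length factor n:
n = r_target (1 − r_old) / [ r_old (1 − r_target) ]
n = 0.79(1 − 0.73) / [0.73(1 − 0.79)]
  = 0.2133 / 0.1533 = 1.3914

1.39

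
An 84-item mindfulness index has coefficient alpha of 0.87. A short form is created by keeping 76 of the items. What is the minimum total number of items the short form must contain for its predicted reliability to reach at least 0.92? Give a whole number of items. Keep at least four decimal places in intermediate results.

First, r for the 76-item form: n = 76/84 = 0.9048, so r_76 = 0.9048·0.87/(1 + (0.9048 − 1)·0.87) = 0.8583
Then solve for n' with r_old = 0.8583, r_target = 0.92: n' = 0.92(1 − 0.8583)/[0.8583(1 − 0.92)] = 1.8986
Items = 1.8986 × 76 ≈ 144.29 → 145

145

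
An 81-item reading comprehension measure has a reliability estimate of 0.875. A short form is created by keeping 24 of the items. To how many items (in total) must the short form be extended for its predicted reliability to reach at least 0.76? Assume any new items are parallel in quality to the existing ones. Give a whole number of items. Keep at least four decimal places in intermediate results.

First, r for the 24-item form: n = 24/81 = 0.2963, so r_24 = 0.2963·0.875/(1 + (0.2963 − 1)·0.875) = 0.6747
Length factor from the short form to reach 0.76: n' = 0.76(1 − 0.6747) / [0.6747(1 − 0.76)] ≈ 1.5268
Items = 1.5268 × 24 ≈ 36.64 → 37

37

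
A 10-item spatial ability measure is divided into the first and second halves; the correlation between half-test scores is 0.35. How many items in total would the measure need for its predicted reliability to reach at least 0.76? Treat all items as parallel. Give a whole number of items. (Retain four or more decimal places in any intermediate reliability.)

30

Corrected full-test reliability: r_full = 2 × 0.35 / (1 + 0.35) ≈ 0.5185
n = r_tgt(1 − r_full) / [r_full(1 − r_tgt)] = 0.76 × 0.4815 / (0.5185 × 0.24) ≈ 2.9407
Required items = 2.9407 × 10 = 29.41, so 30 items.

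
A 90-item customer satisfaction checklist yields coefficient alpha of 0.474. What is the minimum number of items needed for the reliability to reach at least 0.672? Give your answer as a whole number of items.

Spearman-Brown solved for the length factor n:
n = r_target (1 − r_old) / [ r_old (1 − r_target) ]
n = 0.672 × (1 − 0.474) / [ 0.474 × (1 − 0.672) ]
n = 0.353472 / 0.155472 ≈ 2.2735
2.2735 × 90 = 204.61 → 205 items

205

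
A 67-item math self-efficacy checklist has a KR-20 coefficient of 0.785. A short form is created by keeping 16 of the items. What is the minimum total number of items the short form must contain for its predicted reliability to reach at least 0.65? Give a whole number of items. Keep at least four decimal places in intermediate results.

35

Short-form reliability: n = 16/67 = 0.2388; r_16 = n·r/(1+(n−1)r) ≈ 0.4658
Length factor from the short form to reach 0.65: n' = 0.65(1 − 0.4658) / [0.4658(1 − 0.65)] ≈ 2.1299
Items = 2.1299 × 16 ≈ 34.08 → 35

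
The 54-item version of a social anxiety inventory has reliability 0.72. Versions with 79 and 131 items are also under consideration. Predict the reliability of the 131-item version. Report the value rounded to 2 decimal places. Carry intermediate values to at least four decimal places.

The 79-item form is not needed; work directly from the 54-item form with n = 131/54 = 2.4259.
r_{131} = n·r / (1 + (n − 1)·r) = 1.7466 / 2.0266 ≈ 0.8618

0.86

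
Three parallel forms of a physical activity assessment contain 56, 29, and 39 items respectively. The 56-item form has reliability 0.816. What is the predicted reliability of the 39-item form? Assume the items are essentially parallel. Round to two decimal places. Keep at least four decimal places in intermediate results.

The 29-item form is not needed; work directly from the 56-item form with n = 39/56 = 0.6964.
r_{39} = n·r / (1 + (n − 1)·r) = 0.5683 / 0.7523 ≈ 0.7554

0.76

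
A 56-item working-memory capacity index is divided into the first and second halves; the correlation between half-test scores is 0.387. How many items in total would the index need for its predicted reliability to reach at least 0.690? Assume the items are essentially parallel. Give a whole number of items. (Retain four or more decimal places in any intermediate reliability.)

Corrected full-test reliability: r_full = 2 × 0.387 / (1 + 0.387) ≈ 0.5580
n = r_tgt(1 − r_full) / [r_full(1 − r_tgt)] = 0.690 × 0.4420 / (0.5580 × 0.310) ≈ 1.7631
Required items = 1.7631 × 56 = 98.73, so 99 items.

99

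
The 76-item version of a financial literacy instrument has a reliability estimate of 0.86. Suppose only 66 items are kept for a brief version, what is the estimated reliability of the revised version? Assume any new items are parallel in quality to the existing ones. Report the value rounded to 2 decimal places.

Length ratio n = 66/76 = 0.8684
Spearman-Brown: r_new = n·r / (1 + (n − 1)·r)
r_new = (0.8684 × 0.86) / (1 + (0.8684 − 1) × 0.86)
     = 0.7468 / 0.8868 = 0.8421

0.84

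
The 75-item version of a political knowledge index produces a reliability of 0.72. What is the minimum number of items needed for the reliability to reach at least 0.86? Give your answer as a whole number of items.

n = [0.86 × 0.28] / [0.72 × 0.14]
n = 0.2408 / 0.1008 ≈ 2.3889
2.3889 × 75 = 179.17 → 180 items

180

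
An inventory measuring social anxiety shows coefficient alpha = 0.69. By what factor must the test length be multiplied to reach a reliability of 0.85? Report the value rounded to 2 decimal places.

n = [0.85 × 0.31] / [0.69 × 0.15]
n = 0.2635 / 0.1035 ≈ 2.5459

2.55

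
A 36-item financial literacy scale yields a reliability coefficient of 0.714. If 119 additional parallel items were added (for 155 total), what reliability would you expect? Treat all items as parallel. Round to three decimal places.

0.915

The new length is 155/36 = 4.3056 times the old.
Spearman-Brown: r_new = n·r / (1 + (n − 1)·r)
r_new = (4.3056 × 0.714) / (1 + (4.3056 − 1) × 0.714)
r_new = 3.0742 / 3.3602 ≈ 0.9149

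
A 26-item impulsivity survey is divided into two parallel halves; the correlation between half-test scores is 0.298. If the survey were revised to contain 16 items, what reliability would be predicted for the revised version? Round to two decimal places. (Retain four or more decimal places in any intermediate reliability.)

0.34

First correct the split-half correlation to full-test reliability: r_full = 2 × 0.298 / (1 + 0.298) ≈ 0.4592
Then adjust to 16 items: n = 16/26 = 0.6154
r_new = n·r_full / (1 + (n − 1)·r_full) = 0.2826 / 0.8234 ≈ 0.3432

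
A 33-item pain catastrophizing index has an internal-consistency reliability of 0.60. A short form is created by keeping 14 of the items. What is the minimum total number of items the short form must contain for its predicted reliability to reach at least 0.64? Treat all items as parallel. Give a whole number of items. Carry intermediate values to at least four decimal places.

Short-form reliability: n = 14/33 = 0.4242; r_14 = n·r/(1+(n−1)r) ≈ 0.3889
Then solve for n' with r_old = 0.3889, r_target = 0.64: n' = 0.64(1 − 0.3889)/[0.3889(1 − 0.64)] = 2.7935
Items = 2.7935 × 14 ≈ 39.11 → 40

40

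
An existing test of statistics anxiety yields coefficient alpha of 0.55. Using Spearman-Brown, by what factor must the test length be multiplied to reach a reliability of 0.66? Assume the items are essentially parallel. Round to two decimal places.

1.59

Spearman-Brown solved for the length factor n:
n = r_target (1 − r_old) / [ r_old (1 − r_target) ]
n = 0.66(1 − 0.55) / [0.55(1 − 0.66)]
  = 0.2970 / 0.1870 = 1.5882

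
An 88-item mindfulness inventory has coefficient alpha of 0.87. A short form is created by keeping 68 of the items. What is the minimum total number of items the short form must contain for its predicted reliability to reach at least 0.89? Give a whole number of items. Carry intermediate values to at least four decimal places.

Short-form reliability: n = 68/88 = 0.7727; r_68 = n·r/(1+(n−1)r) ≈ 0.8380
Length factor from the short form to reach 0.89: n' = 0.89(1 − 0.8380) / [0.8380(1 − 0.89)] ≈ 1.5641
Total items = 1.5641 × 68 = 106.36, rounded up to 107.

107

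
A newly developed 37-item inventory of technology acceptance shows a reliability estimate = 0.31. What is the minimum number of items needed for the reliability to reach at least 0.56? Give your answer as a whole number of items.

105

Spearman-Brown solved for the length factor n:
n = r_target (1 − r_old) / [ r_old (1 − r_target) ]
n = [0.56 × 0.69] / [0.31 × 0.44]
n = 0.3864 / 0.1364 ≈ 2.8328
So the test needs 2.8328 × 37 ≈ 104.81 items; rounding up, 105.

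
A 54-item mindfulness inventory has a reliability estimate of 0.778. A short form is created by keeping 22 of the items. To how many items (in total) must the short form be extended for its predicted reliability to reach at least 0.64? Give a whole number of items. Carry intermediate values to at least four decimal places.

Short-form reliability: n = 22/54 = 0.4074; r_22 = n·r/(1+(n−1)r) ≈ 0.5881
Then solve for n' with r_old = 0.5881, r_target = 0.64: n' = 0.64(1 − 0.5881)/[0.5881(1 − 0.64)] = 1.2451
Items = 1.2451 × 22 ≈ 27.39 → 28

28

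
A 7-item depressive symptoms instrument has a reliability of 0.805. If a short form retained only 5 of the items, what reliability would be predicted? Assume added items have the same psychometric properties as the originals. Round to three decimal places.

The new length is 5/7 = 0.7143 times the old.
Spearman-Brown: r_new = n·r / (1 + (n − 1)·r)
r_new = (0.7143 × 0.805) / (1 + (0.7143 − 1) × 0.805)
r_new = 0.5750 / 0.7700 ≈ 0.7468

0.747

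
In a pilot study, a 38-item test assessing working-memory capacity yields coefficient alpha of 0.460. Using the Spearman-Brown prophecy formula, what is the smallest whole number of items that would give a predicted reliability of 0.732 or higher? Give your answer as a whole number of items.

122

Invert Spearman-Brown to solve for n:
n = r*(1 − r) / [ r (1 − r*) ]
n = 0.732(1 − 0.460) / [0.460(1 − 0.732)]
n = 0.395280 / 0.123280 ≈ 3.2064
3.2064 × 38 = 121.84 → 122 items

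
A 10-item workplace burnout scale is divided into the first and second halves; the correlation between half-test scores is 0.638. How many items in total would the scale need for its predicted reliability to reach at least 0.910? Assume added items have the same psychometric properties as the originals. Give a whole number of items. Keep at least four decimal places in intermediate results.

r_full = 2(0.638)/(1 + 0.638) = 0.7790
Solve Spearman-Brown for n: n = 0.910(1 − 0.7790) / [0.7790(1 − 0.910)] = 2.8685
Required items = 2.8685 × 10 = 28.69, so 29 items.

29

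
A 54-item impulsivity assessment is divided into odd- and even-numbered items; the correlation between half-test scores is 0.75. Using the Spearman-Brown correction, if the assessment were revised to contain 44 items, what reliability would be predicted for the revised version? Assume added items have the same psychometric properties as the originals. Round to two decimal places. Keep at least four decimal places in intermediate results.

First correct the split-half correlation to full-test reliability: r_full = 2 × 0.75 / (1 + 0.75) ≈ 0.8571
Then adjust to 44 items: n = 44/54 = 0.8148
r_new = n·r_full / (1 + (n − 1)·r_full) = 0.6984 / 0.8413 ≈ 0.8301

0.83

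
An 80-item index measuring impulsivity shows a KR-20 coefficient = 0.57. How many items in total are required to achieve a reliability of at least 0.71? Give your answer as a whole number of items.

Spearman-Brown solved for the length factor n:
n = r_target (1 − r_old) / [ r_old (1 − r_target) ]
n = 0.71(1 − 0.57) / [0.57(1 − 0.71)]
  = 0.3053 / 0.1653 = 1.8469
1.8469 × 80 = 147.75 → 148 items

148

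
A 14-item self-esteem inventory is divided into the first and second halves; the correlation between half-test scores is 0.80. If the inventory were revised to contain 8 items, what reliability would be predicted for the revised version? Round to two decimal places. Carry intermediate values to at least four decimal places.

Full-test reliability from the split-half r: r_full = 2(0.80)/(1 + 0.80) = 0.8889
Then adjust to 8 items: n = 8/14 = 0.5714
r_new = n·r_full / (1 + (n − 1)·r_full) = 0.5079 / 0.6190 ≈ 0.8205

0.82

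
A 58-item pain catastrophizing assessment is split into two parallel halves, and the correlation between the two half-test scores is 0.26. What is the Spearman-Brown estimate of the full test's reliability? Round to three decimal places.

Apply the Spearman-Brown correction with n = 2:
r_full = 2(0.26) / (1 + 0.26)
       = 0.5200 / 1.2600 = 0.4127

0.413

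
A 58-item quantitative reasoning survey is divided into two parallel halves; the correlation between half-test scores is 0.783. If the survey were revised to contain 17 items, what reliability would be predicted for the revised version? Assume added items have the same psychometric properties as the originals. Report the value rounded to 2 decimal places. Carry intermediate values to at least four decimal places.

0.68

Spearman-Brown correction (n = 2): r_full = 2·0.783/(1 + 0.783) = 0.8783
Then adjust to 17 items: n = 17/58 = 0.2931
r_new = n·r_full / (1 + (n − 1)·r_full) = 0.2574 / 0.3791 ≈ 0.6790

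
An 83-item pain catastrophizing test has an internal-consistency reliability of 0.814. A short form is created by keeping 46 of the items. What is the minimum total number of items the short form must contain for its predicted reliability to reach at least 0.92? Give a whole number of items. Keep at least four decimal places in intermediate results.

219

Short-form reliability: n = 46/83 = 0.5542; r_46 = n·r/(1+(n−1)r) ≈ 0.7081
Length factor from the short form to reach 0.92: n' = 0.92(1 − 0.7081) / [0.7081(1 − 0.92)] ≈ 4.7406
Total items = 4.7406 × 46 = 218.07, rounded up to 219.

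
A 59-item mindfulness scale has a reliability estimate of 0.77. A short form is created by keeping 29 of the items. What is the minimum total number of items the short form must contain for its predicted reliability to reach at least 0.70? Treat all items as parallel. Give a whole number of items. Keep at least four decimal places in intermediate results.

Short-form reliability: n = 29/59 = 0.4915; r_29 = n·r/(1+(n−1)r) ≈ 0.6220
Then solve for n' with r_old = 0.6220, r_target = 0.70: n' = 0.70(1 − 0.6220)/[0.6220(1 − 0.70)] = 1.4180
Items = 1.4180 × 29 ≈ 41.12 → 42

42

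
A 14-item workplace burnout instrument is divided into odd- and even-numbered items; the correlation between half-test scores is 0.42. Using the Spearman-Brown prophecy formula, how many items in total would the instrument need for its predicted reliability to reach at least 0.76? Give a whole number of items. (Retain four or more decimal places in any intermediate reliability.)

Corrected full-test reliability: r_full = 2 × 0.42 / (1 + 0.42) ≈ 0.5915
n = r_tgt(1 − r_full) / [r_full(1 − r_tgt)] = 0.76 × 0.4085 / (0.5915 × 0.24) ≈ 2.1870
Required items = 2.1870 × 14 = 30.62, so 31 items.

31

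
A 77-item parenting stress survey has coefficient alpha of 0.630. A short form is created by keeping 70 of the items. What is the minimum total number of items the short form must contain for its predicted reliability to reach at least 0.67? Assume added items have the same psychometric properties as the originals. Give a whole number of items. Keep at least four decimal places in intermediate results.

92

Short-form reliability: n = 70/77 = 0.9091; r_70 = n·r/(1+(n−1)r) ≈ 0.6075
Then solve for n' with r_old = 0.6075, r_target = 0.67: n' = 0.67(1 − 0.6075)/[0.6075(1 − 0.67)] = 1.3118
Total items = 1.3118 × 70 = 91.83, rounded up to 92.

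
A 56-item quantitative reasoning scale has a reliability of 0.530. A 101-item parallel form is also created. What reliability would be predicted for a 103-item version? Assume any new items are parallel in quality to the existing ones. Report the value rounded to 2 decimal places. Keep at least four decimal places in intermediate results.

The 101-item form is not needed; work directly from the 56-item form with n = 103/56 = 1.8393.
r_{103} = n·r / (1 + (n − 1)·r) = 0.9748 / 1.4448 ≈ 0.6747

0.67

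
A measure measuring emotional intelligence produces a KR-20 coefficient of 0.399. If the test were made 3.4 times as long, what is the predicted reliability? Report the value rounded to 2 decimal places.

Apply the Spearman-Brown prophecy formula, r' = nr / [1 + (n − 1)r]:
r_new = 3.4·0.399 / [1 + (3.4 − 1)·0.399]
r_new = 1.3566 / 1.9576 ≈ 0.6930

0.69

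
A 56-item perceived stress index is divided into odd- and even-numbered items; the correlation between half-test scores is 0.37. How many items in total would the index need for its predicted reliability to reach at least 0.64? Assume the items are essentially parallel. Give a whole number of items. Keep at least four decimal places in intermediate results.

85

Corrected full-test reliability: r_full = 2 × 0.37 / (1 + 0.37) ≈ 0.5401
Solve Spearman-Brown for n: n = 0.64(1 − 0.5401) / [0.5401(1 − 0.64)] = 1.5138
Items = 1.5138 × 56 ≈ 84.77 → 85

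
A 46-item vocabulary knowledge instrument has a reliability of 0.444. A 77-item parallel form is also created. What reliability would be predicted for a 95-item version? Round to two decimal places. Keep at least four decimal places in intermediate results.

0.62

Only the ratio of lengths matters: n = 95/46 = 2.0652
r_{95} = n·r / (1 + (n − 1)·r) = 0.9169 / 1.4729 ≈ 0.6225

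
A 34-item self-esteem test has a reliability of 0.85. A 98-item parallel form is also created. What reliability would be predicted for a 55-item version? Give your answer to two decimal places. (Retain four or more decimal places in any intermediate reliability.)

0.90

The 98-item form is not needed; work directly from the 34-item form with n = 55/34 = 1.6176.
r_{55} = n·r / (1 + (n − 1)·r) = 1.3750 / 1.5250 ≈ 0.9016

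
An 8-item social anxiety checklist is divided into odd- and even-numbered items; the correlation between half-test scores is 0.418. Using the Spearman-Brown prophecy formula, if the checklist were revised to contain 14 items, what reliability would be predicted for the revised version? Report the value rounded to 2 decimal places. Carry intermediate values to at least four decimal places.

0.72

Spearman-Brown correction (n = 2): r_full = 2·0.418/(1 + 0.418) = 0.5896
Then adjust to 14 items: n = 14/8 = 1.7500
r_new = n·r_full / (1 + (n − 1)·r_full) = 1.0318 / 1.4422 ≈ 0.7154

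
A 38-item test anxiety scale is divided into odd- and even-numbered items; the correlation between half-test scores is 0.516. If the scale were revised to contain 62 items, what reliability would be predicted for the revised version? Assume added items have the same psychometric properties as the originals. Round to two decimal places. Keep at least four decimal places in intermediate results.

First correct the split-half correlation to full-test reliability: r_full = 2 × 0.516 / (1 + 0.516) ≈ 0.6807
Then adjust to 62 items: n = 62/38 = 1.6316
r_new = n·r_full / (1 + (n − 1)·r_full) = 1.1106 / 1.4299 ≈ 0.7767

0.78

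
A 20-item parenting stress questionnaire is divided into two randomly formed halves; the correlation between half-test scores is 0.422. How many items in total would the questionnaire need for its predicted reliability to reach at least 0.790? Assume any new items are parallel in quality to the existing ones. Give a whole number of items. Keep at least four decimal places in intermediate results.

r_full = 2(0.422)/(1 + 0.422) = 0.5935
n = r_tgt(1 − r_full) / [r_full(1 − r_tgt)] = 0.790 × 0.4065 / (0.5935 × 0.210) ≈ 2.5766
Required items = 2.5766 × 20 = 51.53, so 52 items.

52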